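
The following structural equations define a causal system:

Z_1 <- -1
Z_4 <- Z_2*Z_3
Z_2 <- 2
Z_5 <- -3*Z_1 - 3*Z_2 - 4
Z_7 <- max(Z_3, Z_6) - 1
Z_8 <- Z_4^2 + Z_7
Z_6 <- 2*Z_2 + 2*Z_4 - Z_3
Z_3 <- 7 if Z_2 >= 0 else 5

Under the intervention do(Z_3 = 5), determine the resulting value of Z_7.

The intervention breaks the incoming arrows to Z_3: Z_3 <- 7 if Z_2 >= 0 else 5 no longer applies, and Z_3 = 5.
Z_4 = Z_2*Z_3  [with Z_2=2, Z_3=5]  = 10
Z_6 = 2*Z_2 + 2*Z_4 - Z_3  [with Z_2=2, Z_4=10, Z_3=5]  = 19
Z_7 = max(Z_3, Z_6) - 1  [with Z_3=5, Z_6=19]  = 18

18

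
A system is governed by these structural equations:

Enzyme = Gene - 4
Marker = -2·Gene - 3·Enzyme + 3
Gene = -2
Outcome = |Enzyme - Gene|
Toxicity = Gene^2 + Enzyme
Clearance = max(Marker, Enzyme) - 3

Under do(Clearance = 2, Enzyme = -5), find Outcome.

The joint intervention fixes Clearance = 2, Enzyme = -5, removing each variable's own equation.
Outcome = |Enzyme - Gene|  [with Enzyme=-5, Gene=-2]  = 3

3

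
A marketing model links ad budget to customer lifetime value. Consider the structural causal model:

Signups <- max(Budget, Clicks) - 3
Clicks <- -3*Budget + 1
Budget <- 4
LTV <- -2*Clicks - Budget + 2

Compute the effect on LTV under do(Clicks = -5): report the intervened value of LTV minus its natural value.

-12

Under do(Clicks=-5), the mechanism Clicks <- -3*Budget + 1 is discarded; Clicks is fixed at -5.
LTV = -2*Clicks - Budget + 2  [with Clicks=-5, Budget=4]  = 8
Without intervention: Clicks = -3*Budget + 1  [with Budget=4]  = -11; LTV = -2*Clicks - Budget + 2  [with Clicks=-11, Budget=4]  = 20.
Change = 8 − 20 = -12.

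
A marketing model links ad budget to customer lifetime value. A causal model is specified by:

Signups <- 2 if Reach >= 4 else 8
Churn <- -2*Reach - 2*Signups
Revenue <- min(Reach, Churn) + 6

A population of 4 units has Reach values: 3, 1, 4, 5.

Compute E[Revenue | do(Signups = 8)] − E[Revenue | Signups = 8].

-2.5

The intervention sets Signups=8 in all 4 units regardless of Reach. Recomputing Revenue per unit gives -16, -12, -18, -20; average -16.5.
E[Revenue|Signups=8] averages over only the 2 units with Signups=8 (Reach = 3, 1): Revenue = -16, -12, mean -14.
Difference = -16.5 − (-14) = -2.5.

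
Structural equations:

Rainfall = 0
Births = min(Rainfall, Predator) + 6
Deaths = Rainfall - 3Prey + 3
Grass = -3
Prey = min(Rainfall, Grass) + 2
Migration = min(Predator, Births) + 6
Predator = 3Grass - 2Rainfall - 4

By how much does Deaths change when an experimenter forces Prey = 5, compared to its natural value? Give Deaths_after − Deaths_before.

The intervention breaks the incoming arrows to Prey: Prey = min(Rainfall, Grass) + 2 no longer applies, and Prey = 5.
Deaths = Rainfall - 3Prey + 3  [with Rainfall=0, Prey=5]  = -12
Without intervention: Prey = min(Rainfall, Grass) + 2  [with Rainfall=0, Grass=-3]  = -1; Deaths = Rainfall - 3Prey + 3  [with Rainfall=0, Prey=-1]  = 6.
Change = -12 − 6 = -18.

-18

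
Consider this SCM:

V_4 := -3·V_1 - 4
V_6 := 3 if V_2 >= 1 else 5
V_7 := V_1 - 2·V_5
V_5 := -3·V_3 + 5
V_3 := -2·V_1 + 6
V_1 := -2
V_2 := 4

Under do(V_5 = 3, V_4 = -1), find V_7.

Setting V_5 = 3, V_4 = -1 by intervention discards those variables' equations.
V_7 = V_1 - 2·V_5  [with V_1=-2, V_5=3]  = -8

-8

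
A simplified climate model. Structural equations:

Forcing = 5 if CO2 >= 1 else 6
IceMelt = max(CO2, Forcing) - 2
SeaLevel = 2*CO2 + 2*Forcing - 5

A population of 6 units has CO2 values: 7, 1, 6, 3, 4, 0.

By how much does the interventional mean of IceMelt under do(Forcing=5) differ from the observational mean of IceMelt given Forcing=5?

-0.1

The intervention sets Forcing=5 in all 6 units regardless of CO2. Recomputing IceMelt per unit gives 5, 3, 4, 3, 3, 3; average 3.5.
Observing Forcing=5 restricts to units where Forcing's equation naturally yields 5: CO2 ∈ {7, 1, 6, 3, 4}. In that subpopulation IceMelt = 5, 3, 4, 3, 3, mean 3.6.
Difference = 3.5 − 3.6 = -0.1.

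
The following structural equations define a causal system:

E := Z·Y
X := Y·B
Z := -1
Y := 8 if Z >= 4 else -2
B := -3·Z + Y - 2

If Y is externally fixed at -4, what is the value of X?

12

Under do(Y=-4), the mechanism Y := 8 if Z >= 4 else -2 is discarded; Y is fixed at -4.
B = -3·Z + Y - 2  [with Z=-1, Y=-4]  = -3
X = Y·B  [with Y=-4, B=-3]  = 12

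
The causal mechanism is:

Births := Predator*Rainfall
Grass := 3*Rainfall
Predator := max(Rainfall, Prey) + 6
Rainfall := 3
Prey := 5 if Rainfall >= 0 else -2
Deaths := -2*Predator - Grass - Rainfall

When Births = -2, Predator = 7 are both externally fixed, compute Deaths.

Setting Births = -2, Predator = 7 by intervention discards those variables' equations.
Grass = 3*Rainfall  [with Rainfall=3]  = 9
Deaths = -2*Predator - Grass - Rainfall  [with Predator=7, Grass=9, Rainfall=3]  = -26

-26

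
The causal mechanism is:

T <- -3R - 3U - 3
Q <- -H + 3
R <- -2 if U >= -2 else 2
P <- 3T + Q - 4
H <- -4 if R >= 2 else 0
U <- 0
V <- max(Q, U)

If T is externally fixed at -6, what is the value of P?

-19

The intervention breaks the incoming arrows to T: T <- -3R - 3U - 3 no longer applies, and T = -6.
R = -2 if U >= -2 else 2  [with U=0]  = -2
H = -4 if R >= 2 else 0  [with R=-2]  = 0
Q = -H + 3  [with H=0]  = 3
P = 3T + Q - 4  [with T=-6, Q=3]  = -19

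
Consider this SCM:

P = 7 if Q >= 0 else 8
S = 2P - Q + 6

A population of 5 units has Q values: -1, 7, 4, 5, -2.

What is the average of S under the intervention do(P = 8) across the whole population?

19.4

do(P=8) breaks P's dependence on Q. With P=8 fixed, S across the units is 23, 15, 18, 17, 24, mean 19.4.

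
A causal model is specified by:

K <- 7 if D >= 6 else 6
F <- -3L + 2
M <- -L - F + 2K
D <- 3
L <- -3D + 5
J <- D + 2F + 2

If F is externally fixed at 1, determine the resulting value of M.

do(F=1) replaces the equation F <- -3L + 2 with the constant F = 1.
L = -3D + 5  [with D=3]  = -4
K = 7 if D >= 6 else 6  [with D=3]  = 6
M = -L - F + 2K  [with L=-4, F=1, K=6]  = 15

15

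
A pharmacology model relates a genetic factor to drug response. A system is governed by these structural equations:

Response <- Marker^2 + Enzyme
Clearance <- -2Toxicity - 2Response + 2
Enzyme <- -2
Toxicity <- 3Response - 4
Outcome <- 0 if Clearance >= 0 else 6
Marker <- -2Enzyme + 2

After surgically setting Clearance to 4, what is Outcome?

The intervention breaks the incoming arrows to Clearance: Clearance <- -2Toxicity - 2Response + 2 no longer applies, and Clearance = 4.
Outcome = 0 if Clearance >= 0 else 6  [with Clearance=4]  = 0

0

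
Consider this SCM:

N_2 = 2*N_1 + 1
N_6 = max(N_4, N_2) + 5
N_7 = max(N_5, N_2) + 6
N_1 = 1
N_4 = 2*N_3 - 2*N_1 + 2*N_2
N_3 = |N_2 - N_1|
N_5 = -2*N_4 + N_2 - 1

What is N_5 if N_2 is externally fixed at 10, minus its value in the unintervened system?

-49

do(N_2=10) replaces the equation N_2 = 2*N_1 + 1 with the constant N_2 = 10.
N_3 = |N_2 - N_1|  [with N_2=10, N_1=1]  = 9
N_4 = 2*N_3 - 2*N_1 + 2*N_2  [with N_3=9, N_1=1, N_2=10]  = 36
N_5 = -2*N_4 + N_2 - 1  [with N_4=36, N_2=10]  = -63
Without intervention: N_2 = 2*N_1 + 1  [with N_1=1]  = 3; N_3 = |N_2 - N_1|  [with N_2=3, N_1=1]  = 2; N_4 = 2*N_3 - 2*N_1 + 2*N_2  [with N_3=2, N_1=1, N_2=3]  = 8; N_5 = -2*N_4 + N_2 - 1  [with N_4=8, N_2=3]  = -14.
Change = -63 − (-14) = -49.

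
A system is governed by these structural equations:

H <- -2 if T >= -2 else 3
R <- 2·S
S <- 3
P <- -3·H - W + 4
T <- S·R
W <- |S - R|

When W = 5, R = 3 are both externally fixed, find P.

Setting W = 5, R = 3 by intervention discards those variables' equations.
T = S·R  [with S=3, R=3]  = 9
H = -2 if T >= -2 else 3  [with T=9]  = -2
P = -3·H - W + 4  [with H=-2, W=5]  = 5

5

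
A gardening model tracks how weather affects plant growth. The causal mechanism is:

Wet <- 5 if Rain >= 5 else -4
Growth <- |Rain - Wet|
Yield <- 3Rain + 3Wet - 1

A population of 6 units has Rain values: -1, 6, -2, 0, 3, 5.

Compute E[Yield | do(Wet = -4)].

-7.5

do(Wet=-4) breaks Wet's dependence on Rain. With Wet=-4 fixed, Yield across the units is -16, 5, -19, -13, -4, 2, mean -7.5.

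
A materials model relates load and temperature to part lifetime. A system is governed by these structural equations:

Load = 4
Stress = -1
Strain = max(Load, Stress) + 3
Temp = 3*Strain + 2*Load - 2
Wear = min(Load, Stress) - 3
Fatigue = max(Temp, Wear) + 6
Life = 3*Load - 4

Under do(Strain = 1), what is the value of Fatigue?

The intervention breaks the incoming arrows to Strain: Strain = max(Load, Stress) + 3 no longer applies, and Strain = 1.
Temp = 3*Strain + 2*Load - 2  [with Strain=1, Load=4]  = 9
Wear = min(Load, Stress) - 3  [with Load=4, Stress=-1]  = -4
Fatigue = max(Temp, Wear) + 6  [with Temp=9, Wear=-4]  = 15

15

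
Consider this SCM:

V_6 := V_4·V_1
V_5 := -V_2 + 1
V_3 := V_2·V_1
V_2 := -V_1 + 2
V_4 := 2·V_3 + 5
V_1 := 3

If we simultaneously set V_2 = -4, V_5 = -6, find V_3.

Under do(V_2 = -4, V_5 = -6), each intervened variable's structural equation is replaced by its fixed value.
V_3 = V_2·V_1  [with V_2=-4, V_1=3]  = -12

-12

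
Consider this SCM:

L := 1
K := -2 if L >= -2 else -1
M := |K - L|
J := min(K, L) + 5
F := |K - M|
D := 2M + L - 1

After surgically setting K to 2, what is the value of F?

1

do(K=2) replaces the equation K := -2 if L >= -2 else -1 with the constant K = 2.
M = |K - L|  [with K=2, L=1]  = 1
F = |K - M|  [with K=2, M=1]  = 1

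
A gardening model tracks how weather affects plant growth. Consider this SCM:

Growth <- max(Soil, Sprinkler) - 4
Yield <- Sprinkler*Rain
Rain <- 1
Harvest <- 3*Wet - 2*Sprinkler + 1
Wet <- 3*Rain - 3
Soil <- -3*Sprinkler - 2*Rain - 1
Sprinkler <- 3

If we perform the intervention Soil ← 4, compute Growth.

do(Soil=4) replaces the equation Soil <- -3*Sprinkler - 2*Rain - 1 with the constant Soil = 4.
Growth = max(Soil, Sprinkler) - 4  [with Soil=4, Sprinkler=3]  = 0

0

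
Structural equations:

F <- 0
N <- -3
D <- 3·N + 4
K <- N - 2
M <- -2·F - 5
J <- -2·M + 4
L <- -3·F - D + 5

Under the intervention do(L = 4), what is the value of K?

Under do(L=4), the mechanism L <- -3·F - D + 5 is discarded; L is fixed at 4.
Since K is not a descendant of the intervened variable, it is unaffected.
K = N - 2  [with N=-3]  = -5

-5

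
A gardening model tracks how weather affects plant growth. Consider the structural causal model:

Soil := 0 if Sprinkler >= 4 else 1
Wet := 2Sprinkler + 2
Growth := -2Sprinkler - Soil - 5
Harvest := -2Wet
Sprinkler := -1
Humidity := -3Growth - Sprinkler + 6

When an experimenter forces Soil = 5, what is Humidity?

do(Soil=5) replaces the equation Soil := 0 if Sprinkler >= 4 else 1 with the constant Soil = 5.
Growth = -2Sprinkler - Soil - 5  [with Sprinkler=-1, Soil=5]  = -8
Humidity = -3Growth - Sprinkler + 6  [with Growth=-8, Sprinkler=-1]  = 31

31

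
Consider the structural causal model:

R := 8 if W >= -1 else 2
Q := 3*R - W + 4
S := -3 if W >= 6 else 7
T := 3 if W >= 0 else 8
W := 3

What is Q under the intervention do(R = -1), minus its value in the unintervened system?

do(R=-1) replaces the equation R := 8 if W >= -1 else 2 with the constant R = -1.
Q = 3*R - W + 4  [with R=-1, W=3]  = -2
Without intervention: R = 8 if W >= -1 else 2  [with W=3]  = 8; Q = 3*R - W + 4  [with R=8, W=3]  = 25.
Change = -2 − 25 = -27.

-27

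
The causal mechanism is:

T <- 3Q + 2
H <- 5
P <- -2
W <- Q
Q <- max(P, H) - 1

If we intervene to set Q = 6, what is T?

do(Q=6) replaces the equation Q <- max(P, H) - 1 with the constant Q = 6.
T = 3Q + 2  [with Q=6]  = 20

20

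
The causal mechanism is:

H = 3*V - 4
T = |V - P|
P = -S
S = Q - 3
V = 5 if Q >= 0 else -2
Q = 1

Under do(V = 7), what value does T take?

do(V=7) replaces the equation V = 5 if Q >= 0 else -2 with the constant V = 7.
S = Q - 3  [with Q=1]  = -2
P = -S  [with S=-2]  = 2
T = |V - P|  [with V=7, P=2]  = 5

5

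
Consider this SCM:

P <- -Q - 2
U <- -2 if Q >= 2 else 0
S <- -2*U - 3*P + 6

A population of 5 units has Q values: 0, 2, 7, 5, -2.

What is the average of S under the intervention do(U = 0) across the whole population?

19.2

Under do(U=0), U's equation is replaced by U=0 for every unit. Per-unit S: 12, 18, 33, 27, 6. Mean = 19.2.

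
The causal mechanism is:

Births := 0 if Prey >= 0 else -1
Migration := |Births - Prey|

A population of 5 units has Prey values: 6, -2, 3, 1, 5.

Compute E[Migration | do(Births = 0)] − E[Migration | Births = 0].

-0.35

Every unit gets Births=0 under the intervention. Migration values become 6, 2, 3, 1, 5; E[Migration|do(Births=0)] = 3.4.
Observing Births=0 restricts to units where Births's equation naturally yields 0: Prey ∈ {6, 3, 1, 5}. In that subpopulation Migration = 6, 3, 1, 5, mean 3.75.
Difference = 3.4 − 3.75 = -0.35.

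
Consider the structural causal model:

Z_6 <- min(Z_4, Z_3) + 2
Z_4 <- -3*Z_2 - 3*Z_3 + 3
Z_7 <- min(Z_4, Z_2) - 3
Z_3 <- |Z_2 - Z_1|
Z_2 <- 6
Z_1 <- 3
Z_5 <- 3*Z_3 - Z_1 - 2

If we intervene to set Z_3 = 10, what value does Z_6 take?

-43

The intervention breaks the incoming arrows to Z_3: Z_3 <- |Z_2 - Z_1| no longer applies, and Z_3 = 10.
Z_4 = -3*Z_2 - 3*Z_3 + 3  [with Z_2=6, Z_3=10]  = -45
Z_6 = min(Z_4, Z_3) + 2  [with Z_4=-45, Z_3=10]  = -43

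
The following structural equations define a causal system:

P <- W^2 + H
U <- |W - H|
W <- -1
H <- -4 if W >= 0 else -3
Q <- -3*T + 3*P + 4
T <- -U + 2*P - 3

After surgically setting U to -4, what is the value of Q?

The intervention breaks the incoming arrows to U: U <- |W - H| no longer applies, and U = -4.
H = -4 if W >= 0 else -3  [with W=-1]  = -3
P = W^2 + H  [with W=-1, H=-3]  = -2
T = -U + 2*P - 3  [with U=-4, P=-2]  = -3
Q = -3*T + 3*P + 4  [with T=-3, P=-2]  = 7

7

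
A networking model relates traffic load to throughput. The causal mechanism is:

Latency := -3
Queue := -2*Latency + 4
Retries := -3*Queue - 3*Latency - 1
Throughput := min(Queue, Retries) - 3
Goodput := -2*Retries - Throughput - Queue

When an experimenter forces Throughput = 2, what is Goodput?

Intervening sets Throughput = 2 and removes its equation (Throughput := min(Queue, Retries) - 3).
Queue = -2*Latency + 4  [with Latency=-3]  = 10
Retries = -3*Queue - 3*Latency - 1  [with Queue=10, Latency=-3]  = -22
Goodput = -2*Retries - Throughput - Queue  [with Retries=-22, Throughput=2, Queue=10]  = 32

32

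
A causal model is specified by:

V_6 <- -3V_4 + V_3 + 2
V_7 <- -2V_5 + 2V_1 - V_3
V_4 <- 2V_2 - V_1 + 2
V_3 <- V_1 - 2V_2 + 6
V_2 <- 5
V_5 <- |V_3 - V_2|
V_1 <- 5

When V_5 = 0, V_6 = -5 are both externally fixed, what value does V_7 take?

Under do(V_5 = 0, V_6 = -5), each intervened variable's structural equation is replaced by its fixed value.
V_3 = V_1 - 2V_2 + 6  [with V_1=5, V_2=5]  = 1
V_7 = -2V_5 + 2V_1 - V_3  [with V_5=0, V_1=5, V_3=1]  = 9

9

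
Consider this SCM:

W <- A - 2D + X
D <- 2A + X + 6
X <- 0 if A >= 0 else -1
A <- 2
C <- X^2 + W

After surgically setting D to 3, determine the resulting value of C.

-4

do(D=3) replaces the equation D <- 2A + X + 6 with the constant D = 3.
X = 0 if A >= 0 else -1  [with A=2]  = 0
W = A - 2D + X  [with A=2, D=3, X=0]  = -4
C = X^2 + W  [with X=0, W=-4]  = -4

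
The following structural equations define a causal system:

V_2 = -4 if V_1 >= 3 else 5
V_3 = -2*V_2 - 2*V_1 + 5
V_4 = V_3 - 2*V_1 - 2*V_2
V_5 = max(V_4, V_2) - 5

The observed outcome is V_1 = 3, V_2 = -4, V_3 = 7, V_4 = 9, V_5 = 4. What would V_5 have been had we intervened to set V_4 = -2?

Intervening sets V_4 = -2 and removes its equation (V_4 = V_3 - 2*V_1 - 2*V_2).
V_2 = -4 if V_1 >= 3 else 5  [with V_1=3]  = -4
V_5 = max(V_4, V_2) - 5  [with V_4=-2, V_2=-4]  = -7

-7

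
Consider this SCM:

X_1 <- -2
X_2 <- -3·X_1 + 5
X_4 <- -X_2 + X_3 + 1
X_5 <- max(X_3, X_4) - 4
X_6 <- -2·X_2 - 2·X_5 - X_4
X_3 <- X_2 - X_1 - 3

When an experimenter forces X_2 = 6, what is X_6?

-14

Under do(X_2=6), the mechanism X_2 <- -3·X_1 + 5 is discarded; X_2 is fixed at 6.
X_3 = X_2 - X_1 - 3  [with X_2=6, X_1=-2]  = 5
X_4 = -X_2 + X_3 + 1  [with X_2=6, X_3=5]  = 0
X_5 = max(X_3, X_4) - 4  [with X_3=5, X_4=0]  = 1
X_6 = -2·X_2 - 2·X_5 - X_4  [with X_2=6, X_5=1, X_4=0]  = -14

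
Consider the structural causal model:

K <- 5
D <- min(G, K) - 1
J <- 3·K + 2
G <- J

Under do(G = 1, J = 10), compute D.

0

The joint intervention fixes G = 1, J = 10, removing each variable's own equation.
D = min(G, K) - 1  [with G=1, K=5]  = 0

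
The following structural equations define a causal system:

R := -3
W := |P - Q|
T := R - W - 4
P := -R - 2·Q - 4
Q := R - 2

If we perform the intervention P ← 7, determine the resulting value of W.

12

The intervention breaks the incoming arrows to P: P := -R - 2·Q - 4 no longer applies, and P = 7.
Q = R - 2  [with R=-3]  = -5
W = |P - Q|  [with P=7, Q=-5]  = 12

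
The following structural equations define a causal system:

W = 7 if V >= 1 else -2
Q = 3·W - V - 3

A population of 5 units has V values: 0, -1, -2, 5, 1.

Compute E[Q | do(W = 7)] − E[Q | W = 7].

2.4

Under do(W=7), W's equation is replaced by W=7 for every unit. Per-unit Q: 18, 19, 20, 13, 17. Mean = 17.4.
Conditioning on W=7 selects the 2 unit(s) with V ∈ {5, 1}. Their Q values: 13, 17. Mean = 15.
Difference = 17.4 − 15 = 2.4.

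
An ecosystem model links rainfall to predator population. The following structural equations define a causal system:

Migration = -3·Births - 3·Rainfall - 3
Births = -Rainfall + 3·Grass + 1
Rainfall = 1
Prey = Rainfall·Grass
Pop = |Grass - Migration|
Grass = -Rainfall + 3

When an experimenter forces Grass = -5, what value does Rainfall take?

1

Under do(Grass=-5), the mechanism Grass = -Rainfall + 3 is discarded; Grass is fixed at -5.
Rainfall is not downstream of the intervention, so its value is determined by the original equations.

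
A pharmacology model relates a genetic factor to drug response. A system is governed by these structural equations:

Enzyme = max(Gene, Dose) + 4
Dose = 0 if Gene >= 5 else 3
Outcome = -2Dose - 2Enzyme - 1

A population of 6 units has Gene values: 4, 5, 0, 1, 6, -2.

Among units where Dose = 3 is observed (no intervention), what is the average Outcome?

Observing Dose=3 restricts to units where Dose's equation naturally yields 3: Gene ∈ {4, 0, 1, -2}. In that subpopulation Outcome = -23, -21, -21, -21, mean -21.5.

-21.5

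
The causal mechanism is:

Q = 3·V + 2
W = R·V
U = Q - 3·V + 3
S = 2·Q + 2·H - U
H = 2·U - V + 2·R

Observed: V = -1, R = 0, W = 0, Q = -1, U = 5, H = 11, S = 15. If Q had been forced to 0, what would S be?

20

The intervention breaks the incoming arrows to Q: Q = 3·V + 2 no longer applies, and Q = 0.
U = Q - 3·V + 3  [with Q=0, V=-1]  = 6
H = 2·U - V + 2·R  [with U=6, V=-1, R=0]  = 13
S = 2·Q + 2·H - U  [with Q=0, H=13, U=6]  = 20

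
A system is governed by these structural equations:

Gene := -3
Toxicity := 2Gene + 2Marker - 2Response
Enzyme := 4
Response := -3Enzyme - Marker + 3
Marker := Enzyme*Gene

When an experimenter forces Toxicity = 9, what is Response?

The intervention breaks the incoming arrows to Toxicity: Toxicity := 2Gene + 2Marker - 2Response no longer applies, and Toxicity = 9.
Since Response is not a descendant of the intervened variable, it is unaffected.
Marker = Enzyme*Gene  [with Enzyme=4, Gene=-3]  = -12
Response = -3Enzyme - Marker + 3  [with Enzyme=4, Marker=-12]  = 3

3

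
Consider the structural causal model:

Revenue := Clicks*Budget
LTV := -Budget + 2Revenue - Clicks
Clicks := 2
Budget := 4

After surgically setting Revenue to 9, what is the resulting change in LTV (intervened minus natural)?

2

The intervention breaks the incoming arrows to Revenue: Revenue := Clicks*Budget no longer applies, and Revenue = 9.
LTV = -Budget + 2Revenue - Clicks  [with Budget=4, Revenue=9, Clicks=2]  = 12
Without intervention: Revenue = Clicks*Budget  [with Clicks=2, Budget=4]  = 8; LTV = -Budget + 2Revenue - Clicks  [with Budget=4, Revenue=8, Clicks=2]  = 10.
Change = 12 − 10 = 2.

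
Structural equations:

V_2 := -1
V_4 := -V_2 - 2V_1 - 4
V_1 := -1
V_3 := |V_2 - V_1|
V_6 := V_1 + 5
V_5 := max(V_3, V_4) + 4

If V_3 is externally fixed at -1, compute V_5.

3

do(V_3=-1) replaces the equation V_3 := |V_2 - V_1| with the constant V_3 = -1.
V_4 = -V_2 - 2V_1 - 4  [with V_2=-1, V_1=-1]  = -1
V_5 = max(V_3, V_4) + 4  [with V_3=-1, V_4=-1]  = 3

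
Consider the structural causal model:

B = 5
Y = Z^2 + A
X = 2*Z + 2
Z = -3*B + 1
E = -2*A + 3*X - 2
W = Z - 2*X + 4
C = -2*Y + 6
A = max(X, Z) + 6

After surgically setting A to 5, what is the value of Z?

The intervention breaks the incoming arrows to A: A = max(X, Z) + 6 no longer applies, and A = 5.
Since Z is not a descendant of the intervened variable, it is unaffected.
Z = -3*B + 1  [with B=5]  = -14

-14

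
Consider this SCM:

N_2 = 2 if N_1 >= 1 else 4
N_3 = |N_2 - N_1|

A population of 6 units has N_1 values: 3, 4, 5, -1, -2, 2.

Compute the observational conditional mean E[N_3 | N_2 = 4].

Observing N_2=4 restricts to units where N_2's equation naturally yields 4: N_1 ∈ {-1, -2}. In that subpopulation N_3 = 5, 6, mean 5.5.

5.5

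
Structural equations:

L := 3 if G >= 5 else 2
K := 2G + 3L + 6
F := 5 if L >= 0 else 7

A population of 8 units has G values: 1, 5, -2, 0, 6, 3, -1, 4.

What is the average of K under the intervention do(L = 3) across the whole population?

19

The intervention sets L=3 in all 8 units regardless of G. Recomputing K per unit gives 17, 25, 11, 15, 27, 21, 13, 23; average 19.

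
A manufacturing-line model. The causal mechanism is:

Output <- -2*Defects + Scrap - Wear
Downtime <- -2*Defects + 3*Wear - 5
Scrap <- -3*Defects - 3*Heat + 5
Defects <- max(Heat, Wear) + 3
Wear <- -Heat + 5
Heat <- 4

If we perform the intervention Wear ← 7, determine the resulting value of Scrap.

-37

Under do(Wear=7), the mechanism Wear <- -Heat + 5 is discarded; Wear is fixed at 7.
Defects = max(Heat, Wear) + 3  [with Heat=4, Wear=7]  = 10
Scrap = -3*Defects - 3*Heat + 5  [with Defects=10, Heat=4]  = -37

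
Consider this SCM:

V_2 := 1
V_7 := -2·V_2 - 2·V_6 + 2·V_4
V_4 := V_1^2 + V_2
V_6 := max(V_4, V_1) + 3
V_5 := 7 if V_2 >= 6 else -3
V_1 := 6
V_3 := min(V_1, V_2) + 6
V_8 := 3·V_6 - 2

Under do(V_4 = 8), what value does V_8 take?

do(V_4=8) replaces the equation V_4 := V_1^2 + V_2 with the constant V_4 = 8.
V_6 = max(V_4, V_1) + 3  [with V_4=8, V_1=6]  = 11
V_8 = 3·V_6 - 2  [with V_6=11]  = 31

31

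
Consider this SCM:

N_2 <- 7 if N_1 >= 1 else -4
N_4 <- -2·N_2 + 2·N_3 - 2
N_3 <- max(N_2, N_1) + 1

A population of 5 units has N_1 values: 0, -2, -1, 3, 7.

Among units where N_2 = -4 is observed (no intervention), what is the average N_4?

6

E[N_4|N_2=-4] averages over only the 3 units with N_2=-4 (N_1 = 0, -2, -1): N_4 = 8, 4, 6, mean 6.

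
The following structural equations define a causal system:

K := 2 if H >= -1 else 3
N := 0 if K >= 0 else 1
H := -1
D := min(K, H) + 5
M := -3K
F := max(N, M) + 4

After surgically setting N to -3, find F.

1

The intervention breaks the incoming arrows to N: N := 0 if K >= 0 else 1 no longer applies, and N = -3.
K = 2 if H >= -1 else 3  [with H=-1]  = 2
M = -3K  [with K=2]  = -6
F = max(N, M) + 4  [with N=-3, M=-6]  = 1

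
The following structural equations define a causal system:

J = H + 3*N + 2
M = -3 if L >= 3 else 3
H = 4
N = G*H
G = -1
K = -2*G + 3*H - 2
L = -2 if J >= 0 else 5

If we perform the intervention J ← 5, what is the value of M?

Under do(J=5), the mechanism J = H + 3*N + 2 is discarded; J is fixed at 5.
L = -2 if J >= 0 else 5  [with J=5]  = -2
M = -3 if L >= 3 else 3  [with L=-2]  = 3

3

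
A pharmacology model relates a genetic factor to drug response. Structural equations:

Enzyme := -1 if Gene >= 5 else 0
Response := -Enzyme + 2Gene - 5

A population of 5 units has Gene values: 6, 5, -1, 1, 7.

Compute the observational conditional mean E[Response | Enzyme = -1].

Observing Enzyme=-1 restricts to units where Enzyme's equation naturally yields -1: Gene ∈ {6, 5, 7}. In that subpopulation Response = 8, 6, 10, mean 8.

8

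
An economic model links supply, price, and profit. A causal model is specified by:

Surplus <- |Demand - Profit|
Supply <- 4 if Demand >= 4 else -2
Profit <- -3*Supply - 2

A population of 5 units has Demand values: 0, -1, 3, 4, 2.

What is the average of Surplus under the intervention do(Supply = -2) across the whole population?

2.4

Every unit gets Supply=-2 under the intervention. Surplus values become 4, 5, 1, 0, 2; E[Surplus|do(Supply=-2)] = 2.4.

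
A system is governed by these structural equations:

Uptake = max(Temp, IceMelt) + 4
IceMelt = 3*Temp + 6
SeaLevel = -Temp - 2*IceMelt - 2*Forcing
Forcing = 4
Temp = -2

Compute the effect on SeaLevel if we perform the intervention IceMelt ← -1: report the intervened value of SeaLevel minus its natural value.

2

The intervention breaks the incoming arrows to IceMelt: IceMelt = 3*Temp + 6 no longer applies, and IceMelt = -1.
SeaLevel = -Temp - 2*IceMelt - 2*Forcing  [with Temp=-2, IceMelt=-1, Forcing=4]  = -4
Without intervention: IceMelt = 3*Temp + 6  [with Temp=-2]  = 0; SeaLevel = -Temp - 2*IceMelt - 2*Forcing  [with Temp=-2, IceMelt=0, Forcing=4]  = -6.
Change = -4 − (-6) = 2.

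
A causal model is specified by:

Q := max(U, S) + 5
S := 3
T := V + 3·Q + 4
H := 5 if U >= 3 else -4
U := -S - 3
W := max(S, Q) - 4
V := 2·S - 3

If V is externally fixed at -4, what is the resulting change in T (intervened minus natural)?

-7

The intervention breaks the incoming arrows to V: V := 2·S - 3 no longer applies, and V = -4.
U = -S - 3  [with S=3]  = -6
Q = max(U, S) + 5  [with U=-6, S=3]  = 8
T = V + 3·Q + 4  [with V=-4, Q=8]  = 24
Without intervention: U = -S - 3  [with S=3]  = -6; V = 2·S - 3  [with S=3]  = 3; Q = max(U, S) + 5  [with U=-6, S=3]  = 8; T = V + 3·Q + 4  [with V=3, Q=8]  = 31.
Change = 24 − 31 = -7.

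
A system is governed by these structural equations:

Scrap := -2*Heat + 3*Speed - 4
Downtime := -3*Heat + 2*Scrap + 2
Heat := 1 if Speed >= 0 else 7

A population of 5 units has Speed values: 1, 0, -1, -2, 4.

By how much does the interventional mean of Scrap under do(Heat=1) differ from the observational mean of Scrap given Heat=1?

-3.8

Under do(Heat=1), Heat's equation is replaced by Heat=1 for every unit. Per-unit Scrap: -3, -6, -9, -12, 6. Mean = -4.8.
Conditioning on Heat=1 selects the 3 unit(s) with Speed ∈ {1, 0, 4}. Their Scrap values: -3, -6, 6. Mean = -1.
Difference = -4.8 − (-1) = -3.8.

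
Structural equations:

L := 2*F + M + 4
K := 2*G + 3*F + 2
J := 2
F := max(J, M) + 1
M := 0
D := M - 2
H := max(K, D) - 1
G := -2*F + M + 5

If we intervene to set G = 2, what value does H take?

do(G=2) replaces the equation G := -2*F + M + 5 with the constant G = 2.
F = max(J, M) + 1  [with J=2, M=0]  = 3
K = 2*G + 3*F + 2  [with G=2, F=3]  = 15
D = M - 2  [with M=0]  = -2
H = max(K, D) - 1  [with K=15, D=-2]  = 14

14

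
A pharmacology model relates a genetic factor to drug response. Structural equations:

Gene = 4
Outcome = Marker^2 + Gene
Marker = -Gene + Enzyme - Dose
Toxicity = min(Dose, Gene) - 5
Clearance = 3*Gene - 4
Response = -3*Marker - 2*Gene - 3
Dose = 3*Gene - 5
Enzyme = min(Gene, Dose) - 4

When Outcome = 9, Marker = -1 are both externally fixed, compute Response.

-8

Setting Outcome = 9, Marker = -1 by intervention discards those variables' equations.
Response = -3*Marker - 2*Gene - 3  [with Marker=-1, Gene=4]  = -8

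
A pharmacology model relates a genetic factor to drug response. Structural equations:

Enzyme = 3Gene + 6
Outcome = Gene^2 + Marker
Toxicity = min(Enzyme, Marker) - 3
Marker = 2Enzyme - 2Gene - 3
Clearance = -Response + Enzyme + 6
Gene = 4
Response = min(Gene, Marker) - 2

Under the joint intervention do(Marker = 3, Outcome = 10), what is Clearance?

23

Under do(Marker = 3, Outcome = 10), each intervened variable's structural equation is replaced by its fixed value.
Enzyme = 3Gene + 6  [with Gene=4]  = 18
Response = min(Gene, Marker) - 2  [with Gene=4, Marker=3]  = 1
Clearance = -Response + Enzyme + 6  [with Response=1, Enzyme=18]  = 23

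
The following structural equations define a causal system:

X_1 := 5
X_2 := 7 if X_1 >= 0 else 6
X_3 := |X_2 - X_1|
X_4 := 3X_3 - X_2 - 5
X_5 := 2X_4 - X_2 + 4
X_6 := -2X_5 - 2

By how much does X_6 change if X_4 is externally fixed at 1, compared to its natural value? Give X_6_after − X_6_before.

-28

Under do(X_4=1), the mechanism X_4 := 3X_3 - X_2 - 5 is discarded; X_4 is fixed at 1.
X_2 = 7 if X_1 >= 0 else 6  [with X_1=5]  = 7
X_5 = 2X_4 - X_2 + 4  [with X_4=1, X_2=7]  = -1
X_6 = -2X_5 - 2  [with X_5=-1]  = 0
Without intervention: X_2 = 7 if X_1 >= 0 else 6  [with X_1=5]  = 7; X_3 = |X_2 - X_1|  [with X_2=7, X_1=5]  = 2; X_4 = 3X_3 - X_2 - 5  [with X_3=2, X_2=7]  = -6; X_5 = 2X_4 - X_2 + 4  [with X_4=-6, X_2=7]  = -15; X_6 = -2X_5 - 2  [with X_5=-15]  = 28.
Change = 0 − 28 = -28.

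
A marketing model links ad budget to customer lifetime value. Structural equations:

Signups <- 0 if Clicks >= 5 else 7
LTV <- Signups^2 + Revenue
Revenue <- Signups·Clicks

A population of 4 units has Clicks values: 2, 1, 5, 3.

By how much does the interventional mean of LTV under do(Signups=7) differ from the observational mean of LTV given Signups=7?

Under do(Signups=7), Signups's equation is replaced by Signups=7 for every unit. Per-unit LTV: 63, 56, 84, 70. Mean = 68.25.
E[LTV|Signups=7] averages over only the 3 units with Signups=7 (Clicks = 2, 1, 3): LTV = 63, 56, 70, mean 63.
Difference = 68.25 − 63 = 5.25.

5.25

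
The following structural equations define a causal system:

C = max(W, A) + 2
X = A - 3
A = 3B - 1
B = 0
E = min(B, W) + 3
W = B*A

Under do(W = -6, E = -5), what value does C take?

1

Setting W = -6, E = -5 by intervention discards those variables' equations.
A = 3B - 1  [with B=0]  = -1
C = max(W, A) + 2  [with W=-6, A=-1]  = 1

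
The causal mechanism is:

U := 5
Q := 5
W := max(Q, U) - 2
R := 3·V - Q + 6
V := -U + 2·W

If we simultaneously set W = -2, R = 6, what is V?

-9

The joint intervention fixes W = -2, R = 6, removing each variable's own equation.
V = -U + 2·W  [with U=5, W=-2]  = -9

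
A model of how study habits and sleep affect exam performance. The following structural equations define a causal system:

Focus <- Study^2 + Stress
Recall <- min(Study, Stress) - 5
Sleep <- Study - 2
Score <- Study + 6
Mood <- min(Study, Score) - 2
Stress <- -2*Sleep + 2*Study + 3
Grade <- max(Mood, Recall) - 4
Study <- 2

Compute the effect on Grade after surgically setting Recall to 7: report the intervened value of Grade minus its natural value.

do(Recall=7) replaces the equation Recall <- min(Study, Stress) - 5 with the constant Recall = 7.
Score = Study + 6  [with Study=2]  = 8
Mood = min(Study, Score) - 2  [with Study=2, Score=8]  = 0
Grade = max(Mood, Recall) - 4  [with Mood=0, Recall=7]  = 3
Without intervention: Sleep = Study - 2  [with Study=2]  = 0; Stress = -2*Sleep + 2*Study + 3  [with Sleep=0, Study=2]  = 7; Score = Study + 6  [with Study=2]  = 8; Mood = min(Study, Score) - 2  [with Study=2, Score=8]  = 0; Recall = min(Study, Stress) - 5  [with Study=2, Stress=7]  = -3; Grade = max(Mood, Recall) - 4  [with Mood=0, Recall=-3]  = -4.
Change = 3 − (-4) = 7.

7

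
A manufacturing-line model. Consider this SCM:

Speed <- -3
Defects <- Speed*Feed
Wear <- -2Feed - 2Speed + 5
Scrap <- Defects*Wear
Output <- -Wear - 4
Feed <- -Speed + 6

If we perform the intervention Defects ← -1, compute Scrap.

7

Intervening sets Defects = -1 and removes its equation (Defects <- Speed*Feed).
Feed = -Speed + 6  [with Speed=-3]  = 9
Wear = -2Feed - 2Speed + 5  [with Feed=9, Speed=-3]  = -7
Scrap = Defects*Wear  [with Defects=-1, Wear=-7]  = 7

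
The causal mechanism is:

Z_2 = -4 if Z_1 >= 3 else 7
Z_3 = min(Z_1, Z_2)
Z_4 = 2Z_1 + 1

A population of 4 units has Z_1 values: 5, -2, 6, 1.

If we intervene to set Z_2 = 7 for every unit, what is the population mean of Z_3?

2.5

Under do(Z_2=7), Z_2's equation is replaced by Z_2=7 for every unit. Per-unit Z_3: 5, -2, 6, 1. Mean = 2.5.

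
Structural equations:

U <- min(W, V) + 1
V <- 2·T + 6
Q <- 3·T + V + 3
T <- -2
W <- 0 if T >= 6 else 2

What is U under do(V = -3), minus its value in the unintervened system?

Under do(V=-3), the mechanism V <- 2·T + 6 is discarded; V is fixed at -3.
W = 0 if T >= 6 else 2  [with T=-2]  = 2
U = min(W, V) + 1  [with W=2, V=-3]  = -2
Without intervention: V = 2·T + 6  [with T=-2]  = 2; W = 0 if T >= 6 else 2  [with T=-2]  = 2; U = min(W, V) + 1  [with W=2, V=2]  = 3.
Change = -2 − 3 = -5.

-5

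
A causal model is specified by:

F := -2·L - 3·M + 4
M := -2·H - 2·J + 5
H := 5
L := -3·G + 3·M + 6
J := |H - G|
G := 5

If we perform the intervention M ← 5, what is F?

-23

Under do(M=5), the mechanism M := -2·H - 2·J + 5 is discarded; M is fixed at 5.
L = -3·G + 3·M + 6  [with G=5, M=5]  = 6
F = -2·L - 3·M + 4  [with L=6, M=5]  = -23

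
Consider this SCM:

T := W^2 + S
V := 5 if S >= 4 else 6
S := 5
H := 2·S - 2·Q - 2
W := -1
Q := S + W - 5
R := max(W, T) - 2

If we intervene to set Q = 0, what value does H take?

8

Under do(Q=0), the mechanism Q := S + W - 5 is discarded; Q is fixed at 0.
H = 2·S - 2·Q - 2  [with S=5, Q=0]  = 8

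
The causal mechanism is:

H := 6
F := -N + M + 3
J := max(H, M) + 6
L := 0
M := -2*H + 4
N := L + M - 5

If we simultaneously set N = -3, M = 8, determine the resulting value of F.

The joint intervention fixes N = -3, M = 8, removing each variable's own equation.
F = -N + M + 3  [with N=-3, M=8]  = 14

14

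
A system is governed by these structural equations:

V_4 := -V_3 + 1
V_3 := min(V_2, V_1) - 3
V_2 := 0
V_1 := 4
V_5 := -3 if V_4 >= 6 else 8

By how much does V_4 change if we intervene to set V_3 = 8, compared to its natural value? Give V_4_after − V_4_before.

The intervention breaks the incoming arrows to V_3: V_3 := min(V_2, V_1) - 3 no longer applies, and V_3 = 8.
V_4 = -V_3 + 1  [with V_3=8]  = -7
Without intervention: V_3 = min(V_2, V_1) - 3  [with V_2=0, V_1=4]  = -3; V_4 = -V_3 + 1  [with V_3=-3]  = 4.
Change = -7 − 4 = -11.

-11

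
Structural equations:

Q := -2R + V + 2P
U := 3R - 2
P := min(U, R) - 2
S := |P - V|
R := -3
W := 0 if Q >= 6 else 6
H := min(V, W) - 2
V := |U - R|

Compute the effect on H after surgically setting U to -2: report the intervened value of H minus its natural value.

-5

do(U=-2) replaces the equation U := 3R - 2 with the constant U = -2.
P = min(U, R) - 2  [with U=-2, R=-3]  = -5
V = |U - R|  [with U=-2, R=-3]  = 1
Q = -2R + V + 2P  [with R=-3, V=1, P=-5]  = -3
W = 0 if Q >= 6 else 6  [with Q=-3]  = 6
H = min(V, W) - 2  [with V=1, W=6]  = -1
Without intervention: U = 3R - 2  [with R=-3]  = -11; P = min(U, R) - 2  [with U=-11, R=-3]  = -13; V = |U - R|  [with U=-11, R=-3]  = 8; Q = -2R + V + 2P  [with R=-3, V=8, P=-13]  = -12; W = 0 if Q >= 6 else 6  [with Q=-12]  = 6; H = min(V, W) - 2  [with V=8, W=6]  = 4.
Change = -1 − 4 = -5.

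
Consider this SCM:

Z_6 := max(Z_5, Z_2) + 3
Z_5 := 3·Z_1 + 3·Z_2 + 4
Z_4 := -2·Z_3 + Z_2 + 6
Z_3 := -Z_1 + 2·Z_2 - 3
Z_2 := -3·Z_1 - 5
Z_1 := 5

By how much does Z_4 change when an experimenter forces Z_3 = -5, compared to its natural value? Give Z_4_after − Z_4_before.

-86

The intervention breaks the incoming arrows to Z_3: Z_3 := -Z_1 + 2·Z_2 - 3 no longer applies, and Z_3 = -5.
Z_2 = -3·Z_1 - 5  [with Z_1=5]  = -20
Z_4 = -2·Z_3 + Z_2 + 6  [with Z_3=-5, Z_2=-20]  = -4
Without intervention: Z_2 = -3·Z_1 - 5  [with Z_1=5]  = -20; Z_3 = -Z_1 + 2·Z_2 - 3  [with Z_1=5, Z_2=-20]  = -48; Z_4 = -2·Z_3 + Z_2 + 6  [with Z_3=-48, Z_2=-20]  = 82.
Change = -4 − 82 = -86.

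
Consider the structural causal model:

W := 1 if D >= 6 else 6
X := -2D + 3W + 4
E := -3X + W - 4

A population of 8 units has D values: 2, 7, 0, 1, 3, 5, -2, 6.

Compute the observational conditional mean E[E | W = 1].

15

Conditioning on W=1 selects the 2 unit(s) with D ∈ {7, 6}. Their E values: 18, 12. Mean = 15.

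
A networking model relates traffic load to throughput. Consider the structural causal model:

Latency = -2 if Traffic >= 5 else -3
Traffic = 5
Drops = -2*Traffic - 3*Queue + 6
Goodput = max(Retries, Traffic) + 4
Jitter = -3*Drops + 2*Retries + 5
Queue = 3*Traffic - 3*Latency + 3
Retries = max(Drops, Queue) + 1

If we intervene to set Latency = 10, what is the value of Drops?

Under do(Latency=10), the mechanism Latency = -2 if Traffic >= 5 else -3 is discarded; Latency is fixed at 10.
Queue = 3*Traffic - 3*Latency + 3  [with Traffic=5, Latency=10]  = -12
Drops = -2*Traffic - 3*Queue + 6  [with Traffic=5, Queue=-12]  = 32

32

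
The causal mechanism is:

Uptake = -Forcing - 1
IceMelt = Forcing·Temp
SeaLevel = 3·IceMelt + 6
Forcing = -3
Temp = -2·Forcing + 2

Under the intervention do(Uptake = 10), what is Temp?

8

Under do(Uptake=10), the mechanism Uptake = -Forcing - 1 is discarded; Uptake is fixed at 10.
No directed path runs from Uptake to Temp, so Temp keeps its natural value.
Temp = -2·Forcing + 2  [with Forcing=-3]  = 8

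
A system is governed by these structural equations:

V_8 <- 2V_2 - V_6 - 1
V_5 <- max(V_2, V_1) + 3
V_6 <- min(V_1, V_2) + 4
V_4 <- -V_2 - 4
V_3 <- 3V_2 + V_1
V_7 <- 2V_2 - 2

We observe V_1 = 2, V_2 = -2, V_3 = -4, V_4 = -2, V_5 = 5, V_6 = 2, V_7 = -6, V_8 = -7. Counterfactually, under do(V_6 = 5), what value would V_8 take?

Intervening sets V_6 = 5 and removes its equation (V_6 <- min(V_1, V_2) + 4).
V_8 = 2V_2 - V_6 - 1  [with V_2=-2, V_6=5]  = -10

-10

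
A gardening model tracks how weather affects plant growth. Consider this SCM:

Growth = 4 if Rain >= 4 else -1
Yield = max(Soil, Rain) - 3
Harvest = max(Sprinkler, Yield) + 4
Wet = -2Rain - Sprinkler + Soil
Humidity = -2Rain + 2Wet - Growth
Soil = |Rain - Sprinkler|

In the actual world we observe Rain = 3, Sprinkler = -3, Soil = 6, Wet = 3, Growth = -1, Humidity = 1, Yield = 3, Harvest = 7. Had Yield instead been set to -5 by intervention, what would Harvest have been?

1

do(Yield=-5) replaces the equation Yield = max(Soil, Rain) - 3 with the constant Yield = -5.
Harvest = max(Sprinkler, Yield) + 4  [with Sprinkler=-3, Yield=-5]  = 1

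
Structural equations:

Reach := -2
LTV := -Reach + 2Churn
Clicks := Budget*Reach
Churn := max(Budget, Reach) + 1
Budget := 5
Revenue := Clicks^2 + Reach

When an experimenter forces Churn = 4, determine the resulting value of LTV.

Under do(Churn=4), the mechanism Churn := max(Budget, Reach) + 1 is discarded; Churn is fixed at 4.
LTV = -Reach + 2Churn  [with Reach=-2, Churn=4]  = 10

10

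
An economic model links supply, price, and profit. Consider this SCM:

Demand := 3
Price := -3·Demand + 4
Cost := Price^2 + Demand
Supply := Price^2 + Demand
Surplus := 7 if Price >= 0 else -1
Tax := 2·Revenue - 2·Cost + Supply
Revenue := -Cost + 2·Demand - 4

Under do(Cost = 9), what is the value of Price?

The intervention breaks the incoming arrows to Cost: Cost := Price^2 + Demand no longer applies, and Cost = 9.
Since Price is not a descendant of the intervened variable, it is unaffected.
Price = -3·Demand + 4  [with Demand=3]  = -5

-5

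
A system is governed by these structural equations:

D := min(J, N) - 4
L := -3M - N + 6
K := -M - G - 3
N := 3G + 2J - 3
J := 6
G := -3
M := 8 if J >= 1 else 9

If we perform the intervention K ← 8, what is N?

Intervening sets K = 8 and removes its equation (K := -M - G - 3).
N is not downstream of the intervention, so its value is determined by the original equations.
N = 3G + 2J - 3  [with G=-3, J=6]  = 0

0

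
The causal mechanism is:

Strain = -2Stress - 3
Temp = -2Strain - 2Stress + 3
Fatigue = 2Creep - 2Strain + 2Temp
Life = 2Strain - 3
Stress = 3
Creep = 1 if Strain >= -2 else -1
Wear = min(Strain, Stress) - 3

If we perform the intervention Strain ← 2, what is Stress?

Under do(Strain=2), the mechanism Strain = -2Stress - 3 is discarded; Strain is fixed at 2.
Stress is not downstream of the intervention, so its value is determined by the original equations.

3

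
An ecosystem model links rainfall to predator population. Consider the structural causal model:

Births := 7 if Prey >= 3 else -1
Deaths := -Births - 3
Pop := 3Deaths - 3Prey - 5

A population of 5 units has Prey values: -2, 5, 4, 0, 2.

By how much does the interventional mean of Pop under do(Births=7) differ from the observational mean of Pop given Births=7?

8.1

Every unit gets Births=7 under the intervention. Pop values become -29, -50, -47, -35, -41; E[Pop|do(Births=7)] = -40.4.
E[Pop|Births=7] averages over only the 2 units with Births=7 (Prey = 5, 4): Pop = -50, -47, mean -48.5.
Difference = -40.4 − (-48.5) = 8.1.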